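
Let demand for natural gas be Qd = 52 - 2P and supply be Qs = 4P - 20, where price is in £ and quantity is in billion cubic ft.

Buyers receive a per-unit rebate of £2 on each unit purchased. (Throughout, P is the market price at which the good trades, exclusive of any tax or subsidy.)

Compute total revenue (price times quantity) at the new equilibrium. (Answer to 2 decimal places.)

388.44

Original equilibrium: 52 - 2P = 4P - 20 gives 72 = 6P, so P = 12 and Q = 28.
Since buyers' out-of-pocket price is the market price minus the rebate, the effective demand curve becomes Qd = 56 - 2P.
Equate the new curves: 56 - 2P = 4P - 20, giving 76 = 6P, P = 38/3 ≈ 12.6667, Q = 92/3 ≈ 30.6667.
New expenditure = 12.6667 × 30.6667 = 388.44.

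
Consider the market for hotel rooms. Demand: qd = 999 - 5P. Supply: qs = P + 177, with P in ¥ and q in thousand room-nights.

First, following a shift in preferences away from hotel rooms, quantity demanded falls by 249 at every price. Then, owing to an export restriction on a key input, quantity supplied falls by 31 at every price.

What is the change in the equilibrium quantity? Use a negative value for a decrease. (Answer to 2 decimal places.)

Original equilibrium: 999 - 5P = P + 177 gives 822 = 6P, so P = 137 and q = 314.
After the shift, demand is qd = 750 - 5P and supply is qs = P + 146.
Clearing the new market: 750 - 5P = P + 146, so P = 302/3 ≈ 100.6667 and q = 740/3 ≈ 246.6667.
Δq = 246.6667 − 314 = -67.33.

-67.33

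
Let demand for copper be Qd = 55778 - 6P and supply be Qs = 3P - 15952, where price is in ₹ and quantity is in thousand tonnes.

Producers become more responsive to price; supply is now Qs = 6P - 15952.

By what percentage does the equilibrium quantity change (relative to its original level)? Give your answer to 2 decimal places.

Initially, 55778 - 6P = 3P - 15952, so 71730 = 9P and P = 7970, Q = 7958.
After the shift, demand is Qd = 55778 - 6P and supply is Qs = 6P - 15952.
Setting them equal: 55778 - 6P = 6P - 15952 → 71730 = 12P, so P = 5977.5 and Q = 19913.
%ΔQ = (19913 − 7958) / 7958 × 100 = +150.23%.

+150.23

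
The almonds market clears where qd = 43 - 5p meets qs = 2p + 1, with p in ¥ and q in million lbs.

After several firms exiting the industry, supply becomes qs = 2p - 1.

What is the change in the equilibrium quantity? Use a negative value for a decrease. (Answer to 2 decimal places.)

-1.43

Solve the original market: 43 - 5p = 2p + 1, hence p = 6 and q = 13.
With the change applied: demand qd = 43 - 5p, supply qs = 2p - 1.
New equilibrium: 43 - 5p = 2p - 1 ⇒ 44 = 7p ⇒ p = 44/7 ≈ 6.2857, q = 81/7 ≈ 11.5714.
Δq = 11.5714 − 13 = -1.43.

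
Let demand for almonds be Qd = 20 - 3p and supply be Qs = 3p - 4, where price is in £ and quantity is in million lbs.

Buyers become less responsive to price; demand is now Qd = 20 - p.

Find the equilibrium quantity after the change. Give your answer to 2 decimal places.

Initially, 20 - 3p = 3p - 4, so 24 = 6p and p = 4, Q = 8.
The shock moves the curves to Qd = 20 - p and Qs = 3p - 4.
Clearing the new market: 20 - p = 3p - 4, so p = 6 and Q = 14.

14.00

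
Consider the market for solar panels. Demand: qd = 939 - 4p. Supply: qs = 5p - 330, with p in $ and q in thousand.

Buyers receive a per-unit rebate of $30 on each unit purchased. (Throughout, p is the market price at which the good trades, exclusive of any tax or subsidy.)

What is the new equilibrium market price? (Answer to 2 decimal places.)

Solve the original market: 939 - 4p = 5p - 330, hence p = 141 and q = 375.
Since buyers' out-of-pocket price is the market price minus the rebate, the effective demand curve becomes qd = 1059 - 4p.
Clearing the new market: 1059 - 4p = 5p - 330, so p = 463/3 ≈ 154.3333 and q = 1325/3 ≈ 441.6667.

154.33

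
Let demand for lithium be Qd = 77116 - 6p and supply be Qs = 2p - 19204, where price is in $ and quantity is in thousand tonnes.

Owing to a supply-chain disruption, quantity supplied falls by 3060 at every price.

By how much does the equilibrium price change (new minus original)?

+382.5

Initially, 77116 - 6p = 2p - 19204, so 96320 = 8p and p = 12040, Q = 4876.
With the change applied: demand Qd = 77116 - 6p, supply Qs = 2p - 22264.
Setting them equal: 77116 - 6p = 2p - 22264 → 99380 = 8p, so p = 12422.5 and Q = 2581.
Δp = 12422.5 − 12040 = +382.5.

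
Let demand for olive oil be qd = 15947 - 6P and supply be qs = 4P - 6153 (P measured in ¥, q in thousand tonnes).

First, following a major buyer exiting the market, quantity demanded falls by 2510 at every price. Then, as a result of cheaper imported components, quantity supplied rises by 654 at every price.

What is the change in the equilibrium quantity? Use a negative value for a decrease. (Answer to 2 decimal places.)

-611.60

Solve the original market: 15947 - 6P = 4P - 6153, hence P = 2210 and q = 2687.
The shock moves the curves to qd = 13437 - 6P and qs = 4P - 5499.
Clearing the new market: 13437 - 6P = 4P - 5499, so P = 1893.6 and q = 2075.4.
Δq = 2075.4 − 2687 = -611.60.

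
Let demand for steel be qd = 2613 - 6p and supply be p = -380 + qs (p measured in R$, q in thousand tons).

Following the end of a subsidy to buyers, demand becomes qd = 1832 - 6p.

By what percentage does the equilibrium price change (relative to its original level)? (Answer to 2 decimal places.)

-34.98

Original equilibrium: 2613 - 6p = p + 380 gives 2233 = 7p, so p = 319 and q = 699.
With the change applied: demand qd = 1832 - 6p, supply qs = p + 380.
New equilibrium: 1832 - 6p = p + 380 ⇒ 1452 = 7p ⇒ p = 1452/7 ≈ 207.4286, q = 4112/7 ≈ 587.4286.
%Δp = (207.4286 − 319) / 319 × 100 = -34.98%.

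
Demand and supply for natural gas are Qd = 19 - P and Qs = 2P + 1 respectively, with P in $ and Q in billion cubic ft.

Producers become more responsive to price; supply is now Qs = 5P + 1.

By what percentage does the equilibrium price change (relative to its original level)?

Before the shock: 19 - P = 2P + 1 ⇒ 18 = 3P ⇒ P = 6, Q = 13.
The shock moves the curves to Qd = 19 - P and Qs = 5P + 1.
Clearing the new market: 19 - P = 5P + 1, so P = 3 and Q = 16.
%ΔP = (3 − 6) / 6 × 100 = -50%.

-50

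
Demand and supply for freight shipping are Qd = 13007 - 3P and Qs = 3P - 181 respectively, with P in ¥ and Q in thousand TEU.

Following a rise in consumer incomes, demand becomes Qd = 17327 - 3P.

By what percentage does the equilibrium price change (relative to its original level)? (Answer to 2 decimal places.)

+32.76

Initially, 13007 - 3P = 3P - 181, so 13188 = 6P and P = 2198, Q = 6413.
After the shift, demand is Qd = 17327 - 3P and supply is Qs = 3P - 181.
Setting them equal: 17327 - 3P = 3P - 181 → 17508 = 6P, so P = 2918 and Q = 8573.
%ΔP = (2918 − 2198) / 2198 × 100 = +32.76%.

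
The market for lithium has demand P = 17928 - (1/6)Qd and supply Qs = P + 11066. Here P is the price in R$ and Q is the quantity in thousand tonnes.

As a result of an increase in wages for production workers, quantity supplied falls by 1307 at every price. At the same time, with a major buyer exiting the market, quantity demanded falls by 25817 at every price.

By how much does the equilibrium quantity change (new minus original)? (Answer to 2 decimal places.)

Initially, 107568 - 6P = P + 11066, so 96502 = 7P and P = 13786, Q = 24852.
The shock moves the curves to Qd = 81751 - 6P and Qs = P + 9759.
Clearing the new market: 81751 - 6P = P + 9759, so P = 71992/7 ≈ 10284.5714 and Q = 140305/7 ≈ 20043.5714.
ΔQ = 20043.5714 − 24852 = -4808.43.

-4808.43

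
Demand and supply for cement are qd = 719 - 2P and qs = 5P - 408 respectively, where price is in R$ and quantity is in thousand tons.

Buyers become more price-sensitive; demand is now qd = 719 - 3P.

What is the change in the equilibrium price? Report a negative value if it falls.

Solve the original market: 719 - 2P = 5P - 408, hence P = 161 and q = 397.
After the shift, demand is qd = 719 - 3P and supply is qs = 5P - 408.
Equate the new curves: 719 - 3P = 5P - 408, giving 1127 = 8P, P = 140.875, q = 296.375.
ΔP = 140.875 − 161 = -20.125.

-20.125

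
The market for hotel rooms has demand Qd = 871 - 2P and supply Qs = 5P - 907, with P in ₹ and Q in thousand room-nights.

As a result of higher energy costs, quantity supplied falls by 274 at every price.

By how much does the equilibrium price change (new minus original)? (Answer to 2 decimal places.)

Solve the original market: 871 - 2P = 5P - 907, hence P = 254 and Q = 363.
After the shift, demand is Qd = 871 - 2P and supply is Qs = 5P - 1181.
Clearing the new market: 871 - 2P = 5P - 1181, so P = 2052/7 ≈ 293.1429 and Q = 1993/7 ≈ 284.7143.
ΔP = 293.1429 − 254 = +39.14.

+39.14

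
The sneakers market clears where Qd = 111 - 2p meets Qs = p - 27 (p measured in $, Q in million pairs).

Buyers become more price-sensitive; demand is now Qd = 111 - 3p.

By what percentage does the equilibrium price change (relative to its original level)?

-25

Before the shock: 111 - 2p = p - 27 ⇒ 138 = 3p ⇒ p = 46, Q = 19.
The new curves are Qd = 111 - 3p (demand) and Qs = p - 27 (supply).
New equilibrium: 111 - 3p = p - 27 ⇒ 138 = 4p ⇒ p = 34.5, Q = 7.5.
%Δp = (34.5 − 46) / 46 × 100 = -25%.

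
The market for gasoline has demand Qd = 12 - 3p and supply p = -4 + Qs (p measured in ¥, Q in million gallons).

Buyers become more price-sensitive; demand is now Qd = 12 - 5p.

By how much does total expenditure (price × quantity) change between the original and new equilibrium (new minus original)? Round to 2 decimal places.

-4.89

Before the shock: 12 - 3p = p + 4 ⇒ 8 = 4p ⇒ p = 2, Q = 6.
The new curves are Qd = 12 - 5p (demand) and Qs = p + 4 (supply).
Clearing the new market: 12 - 5p = p + 4, so p = 4/3 ≈ 1.3333 and Q = 16/3 ≈ 5.3333.
Expenditure moves from 2×6 = 12 to 1.3333×5.3333 = 7.1111; change = -4.89.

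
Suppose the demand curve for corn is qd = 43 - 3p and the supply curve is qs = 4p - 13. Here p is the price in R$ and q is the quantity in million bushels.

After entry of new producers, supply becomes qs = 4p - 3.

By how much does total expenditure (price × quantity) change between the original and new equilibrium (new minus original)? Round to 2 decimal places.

Original equilibrium: 43 - 3p = 4p - 13 gives 56 = 7p, so p = 8 and q = 19.
With the change applied: demand qd = 43 - 3p, supply qs = 4p - 3.
New equilibrium: 43 - 3p = 4p - 3 ⇒ 46 = 7p ⇒ p = 46/7 ≈ 6.5714, q = 163/7 ≈ 23.2857.
Expenditure moves from 8×19 = 152 to 6.5714×23.2857 = 153.0204; change = +1.02.

+1.02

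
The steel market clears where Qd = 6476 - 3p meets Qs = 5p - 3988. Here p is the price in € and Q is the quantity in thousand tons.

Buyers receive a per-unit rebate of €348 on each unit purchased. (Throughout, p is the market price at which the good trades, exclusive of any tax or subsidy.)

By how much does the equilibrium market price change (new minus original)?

Original equilibrium: 6476 - 3p = 5p - 3988 gives 10464 = 8p, so p = 1308 and Q = 2552.
Since buyers' out-of-pocket price is the market price minus the rebate, the effective demand curve becomes Qd = 7520 - 3p.
Setting them equal: 7520 - 3p = 5p - 3988 → 11508 = 8p, so p = 1438.5 and Q = 3204.5.
Δp = 1438.5 − 1308 = +130.5.

+130.5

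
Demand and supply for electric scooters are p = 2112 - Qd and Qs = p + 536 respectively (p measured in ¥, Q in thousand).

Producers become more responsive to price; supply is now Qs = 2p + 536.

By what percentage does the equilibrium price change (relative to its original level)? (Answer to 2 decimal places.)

Before the shock: 2112 - p = p + 536 ⇒ 1576 = 2p ⇒ p = 788, Q = 1324.
With the change applied: demand Qd = 2112 - p, supply Qs = 2p + 536.
Equate the new curves: 2112 - p = 2p + 536, giving 1576 = 3p, p = 1576/3 ≈ 525.3333, Q = 4760/3 ≈ 1586.6667.
%Δp = (525.3333 − 788) / 788 × 100 = -33.33%.

-33.33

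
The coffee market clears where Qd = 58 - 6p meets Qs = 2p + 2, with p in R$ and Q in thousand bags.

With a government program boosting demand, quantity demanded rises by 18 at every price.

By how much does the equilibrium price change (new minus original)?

Initially, 58 - 6p = 2p + 2, so 56 = 8p and p = 7, Q = 16.
After the shift, demand is Qd = 76 - 6p and supply is Qs = 2p + 2.
Setting them equal: 76 - 6p = 2p + 2 → 74 = 8p, so p = 9.25 and Q = 20.5.
Δp = 9.25 − 7 = +2.25.

+2.25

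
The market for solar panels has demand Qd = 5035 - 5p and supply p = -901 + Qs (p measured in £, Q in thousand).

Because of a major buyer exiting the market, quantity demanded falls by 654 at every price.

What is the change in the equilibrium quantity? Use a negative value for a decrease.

-109

Before the shock: 5035 - 5p = p + 901 ⇒ 4134 = 6p ⇒ p = 689, Q = 1590.
After the shift, demand is Qd = 4381 - 5p and supply is Qs = p + 901.
Equate the new curves: 4381 - 5p = p + 901, giving 3480 = 6p, p = 580, Q = 1481.
ΔQ = 1481 − 1590 = -109.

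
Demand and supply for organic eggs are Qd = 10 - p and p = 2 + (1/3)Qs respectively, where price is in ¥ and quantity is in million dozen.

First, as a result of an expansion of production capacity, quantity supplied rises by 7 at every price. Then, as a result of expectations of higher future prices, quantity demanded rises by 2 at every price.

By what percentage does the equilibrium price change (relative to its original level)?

-31.25

Original equilibrium: 10 - p = 3p - 6 gives 16 = 4p, so p = 4 and Q = 6.
After the shift, demand is Qd = 12 - p and supply is Qs = 3p + 1.
Equate the new curves: 12 - p = 3p + 1, giving 11 = 4p, p = 2.75, Q = 9.25.
%Δp = (2.75 − 4) / 4 × 100 = -31.25%.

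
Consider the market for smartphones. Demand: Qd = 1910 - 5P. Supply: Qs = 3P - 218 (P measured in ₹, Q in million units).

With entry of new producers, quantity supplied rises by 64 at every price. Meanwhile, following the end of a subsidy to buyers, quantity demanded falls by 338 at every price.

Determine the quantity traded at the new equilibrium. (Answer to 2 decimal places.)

Solve the original market: 1910 - 5P = 3P - 218, hence P = 266 and Q = 580.
The shock moves the curves to Qd = 1572 - 5P and Qs = 3P - 154.
Equate the new curves: 1572 - 5P = 3P - 154, giving 1726 = 8P, P = 215.75, Q = 493.25.

493.25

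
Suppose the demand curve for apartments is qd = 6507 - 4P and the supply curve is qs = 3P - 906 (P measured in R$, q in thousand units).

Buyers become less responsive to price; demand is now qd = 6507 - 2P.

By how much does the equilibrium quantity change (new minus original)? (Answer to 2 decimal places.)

Initially, 6507 - 4P = 3P - 906, so 7413 = 7P and P = 1059, q = 2271.
The shock moves the curves to qd = 6507 - 2P and qs = 3P - 906.
Setting them equal: 6507 - 2P = 3P - 906 → 7413 = 5P, so P = 1482.6 and q = 3541.8.
Δq = 3541.8 − 2271 = +1270.80.

+1270.80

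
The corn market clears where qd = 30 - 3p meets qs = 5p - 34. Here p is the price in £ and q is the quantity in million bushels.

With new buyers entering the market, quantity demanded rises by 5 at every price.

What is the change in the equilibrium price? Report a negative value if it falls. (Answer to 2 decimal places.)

Original equilibrium: 30 - 3p = 5p - 34 gives 64 = 8p, so p = 8 and q = 6.
With the change applied: demand qd = 35 - 3p, supply qs = 5p - 34.
Clearing the new market: 35 - 3p = 5p - 34, so p = 8.625 and q = 9.125.
Δp = 8.625 − 8 = +0.63.

+0.63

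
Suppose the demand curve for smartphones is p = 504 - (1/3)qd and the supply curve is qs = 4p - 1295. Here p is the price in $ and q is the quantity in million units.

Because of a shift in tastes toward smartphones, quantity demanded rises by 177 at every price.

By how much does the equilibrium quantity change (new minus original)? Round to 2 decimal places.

Initially, 1512 - 3p = 4p - 1295, so 2807 = 7p and p = 401, q = 309.
After the shift, demand is qd = 1689 - 3p and supply is qs = 4p - 1295.
Equate the new curves: 1689 - 3p = 4p - 1295, giving 2984 = 7p, p = 2984/7 ≈ 426.2857, q = 2871/7 ≈ 410.1429.
Δq = 410.1429 − 309 = +101.14.

+101.14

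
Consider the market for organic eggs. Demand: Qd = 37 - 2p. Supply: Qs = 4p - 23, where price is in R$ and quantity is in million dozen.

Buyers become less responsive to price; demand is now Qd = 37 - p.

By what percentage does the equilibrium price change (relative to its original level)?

+20

Original equilibrium: 37 - 2p = 4p - 23 gives 60 = 6p, so p = 10 and Q = 17.
The shock moves the curves to Qd = 37 - p and Qs = 4p - 23.
Equate the new curves: 37 - p = 4p - 23, giving 60 = 5p, p = 12, Q = 25.
%Δp = (12 − 10) / 10 × 100 = +20%.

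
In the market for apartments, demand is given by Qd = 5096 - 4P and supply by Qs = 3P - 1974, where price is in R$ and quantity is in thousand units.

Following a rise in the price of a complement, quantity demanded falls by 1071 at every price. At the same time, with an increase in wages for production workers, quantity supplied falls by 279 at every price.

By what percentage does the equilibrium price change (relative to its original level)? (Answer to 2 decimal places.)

Initially, 5096 - 4P = 3P - 1974, so 7070 = 7P and P = 1010, Q = 1056.
The new curves are Qd = 4025 - 4P (demand) and Qs = 3P - 2253 (supply).
New equilibrium: 4025 - 4P = 3P - 2253 ⇒ 6278 = 7P ⇒ P = 6278/7 ≈ 896.8571, Q = 3063/7 ≈ 437.5714.
%ΔP = (896.8571 − 1010) / 1010 × 100 = -11.20%.

-11.20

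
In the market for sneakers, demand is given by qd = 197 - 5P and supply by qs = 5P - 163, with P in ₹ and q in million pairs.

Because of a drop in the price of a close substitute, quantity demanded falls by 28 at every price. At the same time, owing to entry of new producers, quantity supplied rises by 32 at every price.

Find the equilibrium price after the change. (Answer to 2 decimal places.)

30.00

Before the shock: 197 - 5P = 5P - 163 ⇒ 360 = 10P ⇒ P = 36, q = 17.
With the change applied: demand qd = 169 - 5P, supply qs = 5P - 131.
New equilibrium: 169 - 5P = 5P - 131 ⇒ 300 = 10P ⇒ P = 30, q = 19.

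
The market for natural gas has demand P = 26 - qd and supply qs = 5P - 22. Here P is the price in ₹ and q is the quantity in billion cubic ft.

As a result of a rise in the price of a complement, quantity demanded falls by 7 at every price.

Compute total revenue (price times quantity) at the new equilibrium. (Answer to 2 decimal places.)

83.14

Original equilibrium: 26 - P = 5P - 22 gives 48 = 6P, so P = 8 and q = 18.
After the shift, demand is qd = 19 - P and supply is qs = 5P - 22.
Equate the new curves: 19 - P = 5P - 22, giving 41 = 6P, P = 41/6 ≈ 6.8333, q = 73/6 ≈ 12.1667.
New expenditure = 6.8333 × 12.1667 = 83.14.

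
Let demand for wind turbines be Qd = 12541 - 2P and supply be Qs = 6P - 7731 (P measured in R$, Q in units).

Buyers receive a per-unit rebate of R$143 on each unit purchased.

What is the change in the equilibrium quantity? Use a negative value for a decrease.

Solve the original market: 12541 - 2P = 6P - 7731, hence P = 2534 and Q = 7473.
Since buyers' out-of-pocket price is the market price minus the rebate, the effective demand curve becomes Qd = 12827 - 2P.
Setting them equal: 12827 - 2P = 6P - 7731 → 20558 = 8P, so P = 2569.75 and Q = 7687.5.
ΔQ = 7687.5 − 7473 = +214.5.

+214.5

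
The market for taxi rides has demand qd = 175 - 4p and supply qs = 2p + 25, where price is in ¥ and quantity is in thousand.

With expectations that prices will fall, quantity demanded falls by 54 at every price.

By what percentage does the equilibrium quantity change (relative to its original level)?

Initially, 175 - 4p = 2p + 25, so 150 = 6p and p = 25, q = 75.
The new curves are qd = 121 - 4p (demand) and qs = 2p + 25 (supply).
Clearing the new market: 121 - 4p = 2p + 25, so p = 16 and q = 57.
%Δq = (57 − 75) / 75 × 100 = -24%.

-24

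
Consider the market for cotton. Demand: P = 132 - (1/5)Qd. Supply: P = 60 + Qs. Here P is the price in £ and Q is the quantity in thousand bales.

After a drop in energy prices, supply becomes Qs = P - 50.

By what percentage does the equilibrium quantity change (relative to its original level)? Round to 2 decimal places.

Solve the original market: 660 - 5P = P - 60, hence P = 120 and Q = 60.
The shock moves the curves to Qd = 660 - 5P and Qs = P - 50.
Clearing the new market: 660 - 5P = P - 50, so P = 355/3 ≈ 118.3333 and Q = 205/3 ≈ 68.3333.
%ΔQ = (68.3333 − 60) / 60 × 100 = +13.89%.

+13.89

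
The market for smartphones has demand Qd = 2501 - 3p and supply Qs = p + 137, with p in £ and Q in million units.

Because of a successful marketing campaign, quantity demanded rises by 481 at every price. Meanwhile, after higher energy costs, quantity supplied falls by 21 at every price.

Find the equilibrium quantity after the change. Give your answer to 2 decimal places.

Before the shock: 2501 - 3p = p + 137 ⇒ 2364 = 4p ⇒ p = 591, Q = 728.
The new curves are Qd = 2982 - 3p (demand) and Qs = p + 116 (supply).
Equate the new curves: 2982 - 3p = p + 116, giving 2866 = 4p, p = 716.5, Q = 832.5.

832.50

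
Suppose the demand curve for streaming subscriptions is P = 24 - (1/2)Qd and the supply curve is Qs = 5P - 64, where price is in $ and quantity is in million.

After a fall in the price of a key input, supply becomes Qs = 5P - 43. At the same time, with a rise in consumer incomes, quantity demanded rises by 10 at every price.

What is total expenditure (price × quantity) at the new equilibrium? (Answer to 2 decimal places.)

Before the shock: 48 - 2P = 5P - 64 ⇒ 112 = 7P ⇒ P = 16, Q = 16.
The shock moves the curves to Qd = 58 - 2P and Qs = 5P - 43.
Clearing the new market: 58 - 2P = 5P - 43, so P = 101/7 ≈ 14.4286 and Q = 204/7 ≈ 29.1429.
New expenditure = 14.4286 × 29.1429 = 420.49.

420.49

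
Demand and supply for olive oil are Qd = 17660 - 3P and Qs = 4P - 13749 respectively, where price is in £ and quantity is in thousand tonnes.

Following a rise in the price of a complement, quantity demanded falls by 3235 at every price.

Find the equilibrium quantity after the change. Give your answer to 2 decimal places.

2350.43

Original equilibrium: 17660 - 3P = 4P - 13749 gives 31409 = 7P, so P = 4487 and Q = 4199.
The shock moves the curves to Qd = 14425 - 3P and Qs = 4P - 13749.
Clearing the new market: 14425 - 3P = 4P - 13749, so P = 28174/7 ≈ 4024.8571 and Q = 16453/7 ≈ 2350.4286.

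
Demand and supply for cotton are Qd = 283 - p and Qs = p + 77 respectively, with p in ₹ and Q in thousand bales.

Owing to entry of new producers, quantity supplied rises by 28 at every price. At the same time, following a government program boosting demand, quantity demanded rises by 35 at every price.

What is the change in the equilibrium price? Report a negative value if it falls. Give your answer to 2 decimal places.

+3.50

Before the shock: 283 - p = p + 77 ⇒ 206 = 2p ⇒ p = 103, Q = 180.
The new curves are Qd = 318 - p (demand) and Qs = p + 105 (supply).
Clearing the new market: 318 - p = p + 105, so p = 106.5 and Q = 211.5.
Δp = 106.5 − 103 = +3.50.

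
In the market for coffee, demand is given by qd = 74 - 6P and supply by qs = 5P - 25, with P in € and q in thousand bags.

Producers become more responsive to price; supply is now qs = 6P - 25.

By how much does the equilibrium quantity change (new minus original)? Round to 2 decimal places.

+4.50

Original equilibrium: 74 - 6P = 5P - 25 gives 99 = 11P, so P = 9 and q = 20.
After the shift, demand is qd = 74 - 6P and supply is qs = 6P - 25.
Equate the new curves: 74 - 6P = 6P - 25, giving 99 = 12P, P = 8.25, q = 24.5.
Δq = 24.5 − 20 = +4.50.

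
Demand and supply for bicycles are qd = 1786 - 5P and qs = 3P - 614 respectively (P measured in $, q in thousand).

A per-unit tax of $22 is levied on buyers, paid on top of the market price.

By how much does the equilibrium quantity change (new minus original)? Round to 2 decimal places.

-41.25

Initially, 1786 - 5P = 3P - 614, so 2400 = 8P and P = 300, q = 286.
Since buyers pay the price plus the tax, the effective demand curve becomes qd = 1676 - 5P.
Clearing the new market: 1676 - 5P = 3P - 614, so P = 286.25 and q = 244.75.
Δq = 244.75 − 286 = -41.25.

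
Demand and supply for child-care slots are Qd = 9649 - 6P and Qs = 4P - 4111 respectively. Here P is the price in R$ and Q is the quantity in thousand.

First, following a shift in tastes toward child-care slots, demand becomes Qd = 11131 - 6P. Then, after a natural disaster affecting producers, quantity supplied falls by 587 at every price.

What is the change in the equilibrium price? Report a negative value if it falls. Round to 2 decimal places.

Initially, 9649 - 6P = 4P - 4111, so 13760 = 10P and P = 1376, Q = 1393.
The shock moves the curves to Qd = 11131 - 6P and Qs = 4P - 4698.
Setting them equal: 11131 - 6P = 4P - 4698 → 15829 = 10P, so P = 1582.9 and Q = 1633.6.
ΔP = 1582.9 − 1376 = +206.90.

+206.90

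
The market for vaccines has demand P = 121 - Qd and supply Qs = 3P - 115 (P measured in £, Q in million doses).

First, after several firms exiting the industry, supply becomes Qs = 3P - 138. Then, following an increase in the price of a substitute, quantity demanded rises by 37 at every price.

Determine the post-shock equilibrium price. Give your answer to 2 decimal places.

74.00

Original equilibrium: 121 - P = 3P - 115 gives 236 = 4P, so P = 59 and Q = 62.
The shock moves the curves to Qd = 158 - P and Qs = 3P - 138.
Setting them equal: 158 - P = 3P - 138 → 296 = 4P, so P = 74 and Q = 84.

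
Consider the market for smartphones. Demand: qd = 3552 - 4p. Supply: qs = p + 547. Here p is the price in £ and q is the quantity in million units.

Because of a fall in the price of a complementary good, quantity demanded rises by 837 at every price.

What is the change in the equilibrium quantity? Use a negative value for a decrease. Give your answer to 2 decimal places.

+167.40

Initially, 3552 - 4p = p + 547, so 3005 = 5p and p = 601, q = 1148.
The shock moves the curves to qd = 4389 - 4p and qs = p + 547.
Setting them equal: 4389 - 4p = p + 547 → 3842 = 5p, so p = 768.4 and q = 1315.4.
Δq = 1315.4 − 1148 = +167.40.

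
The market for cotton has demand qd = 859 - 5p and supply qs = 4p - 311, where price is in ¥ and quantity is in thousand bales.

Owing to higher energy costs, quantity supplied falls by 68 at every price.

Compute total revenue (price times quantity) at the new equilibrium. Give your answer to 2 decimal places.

Solve the original market: 859 - 5p = 4p - 311, hence p = 130 and q = 209.
The new curves are qd = 859 - 5p (demand) and qs = 4p - 379 (supply).
New equilibrium: 859 - 5p = 4p - 379 ⇒ 1238 = 9p ⇒ p = 1238/9 ≈ 137.5556, q = 1541/9 ≈ 171.2222.
New expenditure = 137.5556 × 171.2222 = 23552.57.

23552.57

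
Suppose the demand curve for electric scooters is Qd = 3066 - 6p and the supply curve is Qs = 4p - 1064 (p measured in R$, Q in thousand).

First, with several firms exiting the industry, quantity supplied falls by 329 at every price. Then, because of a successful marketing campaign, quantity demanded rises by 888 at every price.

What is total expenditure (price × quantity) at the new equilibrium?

398779.26

Initially, 3066 - 6p = 4p - 1064, so 4130 = 10p and p = 413, Q = 588.
The shock moves the curves to Qd = 3954 - 6p and Qs = 4p - 1393.
Setting them equal: 3954 - 6p = 4p - 1393 → 5347 = 10p, so p = 534.7 and Q = 745.8.
New expenditure = 534.7 × 745.8 = 398779.26.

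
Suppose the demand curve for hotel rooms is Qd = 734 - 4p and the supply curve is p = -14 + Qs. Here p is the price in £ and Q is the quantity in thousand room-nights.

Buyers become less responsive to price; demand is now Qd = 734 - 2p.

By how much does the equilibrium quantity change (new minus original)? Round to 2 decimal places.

+96.00

Original equilibrium: 734 - 4p = p + 14 gives 720 = 5p, so p = 144 and Q = 158.
The shock moves the curves to Qd = 734 - 2p and Qs = p + 14.
Equate the new curves: 734 - 2p = p + 14, giving 720 = 3p, p = 240, Q = 254.
ΔQ = 254 − 158 = +96.00.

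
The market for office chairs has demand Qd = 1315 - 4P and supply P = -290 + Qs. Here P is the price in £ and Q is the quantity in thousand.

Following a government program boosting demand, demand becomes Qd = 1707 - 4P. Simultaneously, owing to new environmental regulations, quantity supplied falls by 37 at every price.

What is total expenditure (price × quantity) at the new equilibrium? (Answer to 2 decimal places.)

158137.04

Original equilibrium: 1315 - 4P = P + 290 gives 1025 = 5P, so P = 205 and Q = 495.
After the shift, demand is Qd = 1707 - 4P and supply is Qs = P + 253.
New equilibrium: 1707 - 4P = P + 253 ⇒ 1454 = 5P ⇒ P = 290.8, Q = 543.8.
New expenditure = 290.8 × 543.8 = 158137.04.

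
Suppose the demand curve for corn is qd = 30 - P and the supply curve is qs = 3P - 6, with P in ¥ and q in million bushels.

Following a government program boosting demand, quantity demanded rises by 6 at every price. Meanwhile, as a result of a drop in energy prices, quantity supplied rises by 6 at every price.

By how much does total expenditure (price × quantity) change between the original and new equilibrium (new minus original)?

Initially, 30 - P = 3P - 6, so 36 = 4P and P = 9, q = 21.
After the shift, demand is qd = 36 - P and supply is qs = 3P.
Clearing the new market: 36 - P = 3P, so P = 9 and q = 27.
Expenditure moves from 9×21 = 189 to 9×27 = 243; change = +54.

+54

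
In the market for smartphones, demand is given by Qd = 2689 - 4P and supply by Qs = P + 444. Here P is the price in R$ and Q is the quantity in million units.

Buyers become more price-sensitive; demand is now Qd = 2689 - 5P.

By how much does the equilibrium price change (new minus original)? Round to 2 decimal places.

-74.83

Initially, 2689 - 4P = P + 444, so 2245 = 5P and P = 449, Q = 893.
The new curves are Qd = 2689 - 5P (demand) and Qs = P + 444 (supply).
Clearing the new market: 2689 - 5P = P + 444, so P = 2245/6 ≈ 374.1667 and Q = 4909/6 ≈ 818.1667.
ΔP = 374.1667 − 449 = -74.83.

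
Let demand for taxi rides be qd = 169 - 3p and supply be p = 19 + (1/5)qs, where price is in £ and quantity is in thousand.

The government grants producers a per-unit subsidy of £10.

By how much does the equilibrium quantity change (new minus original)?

+18.75

Initially, 169 - 3p = 5p - 95, so 264 = 8p and p = 33, q = 70.
Since sellers receive the price plus the subsidy, the effective supply curve becomes qs = 5p - 45.
New equilibrium: 169 - 3p = 5p - 45 ⇒ 214 = 8p ⇒ p = 26.75, q = 88.75.
Δq = 88.75 − 70 = +18.75.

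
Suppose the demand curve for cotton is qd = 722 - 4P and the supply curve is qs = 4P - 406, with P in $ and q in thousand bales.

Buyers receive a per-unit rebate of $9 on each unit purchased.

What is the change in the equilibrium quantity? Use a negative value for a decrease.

Initially, 722 - 4P = 4P - 406, so 1128 = 8P and P = 141, q = 158.
Since buyers' out-of-pocket price is the market price minus the rebate, the effective demand curve becomes qd = 758 - 4P.
New equilibrium: 758 - 4P = 4P - 406 ⇒ 1164 = 8P ⇒ P = 145.5, q = 176.
Δq = 176 − 158 = +18.

+18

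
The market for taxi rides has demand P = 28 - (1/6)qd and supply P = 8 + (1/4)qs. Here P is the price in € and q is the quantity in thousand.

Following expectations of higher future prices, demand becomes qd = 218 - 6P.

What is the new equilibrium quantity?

68

Before the shock: 168 - 6P = 4P - 32 ⇒ 200 = 10P ⇒ P = 20, q = 48.
The shock moves the curves to qd = 218 - 6P and qs = 4P - 32.
New equilibrium: 218 - 6P = 4P - 32 ⇒ 250 = 10P ⇒ P = 25, q = 68.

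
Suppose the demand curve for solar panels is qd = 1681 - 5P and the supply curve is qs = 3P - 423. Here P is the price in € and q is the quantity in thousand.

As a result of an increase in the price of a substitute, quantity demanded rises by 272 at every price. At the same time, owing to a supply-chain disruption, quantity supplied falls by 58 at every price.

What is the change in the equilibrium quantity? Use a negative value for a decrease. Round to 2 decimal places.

+65.75

Solve the original market: 1681 - 5P = 3P - 423, hence P = 263 and q = 366.
The shock moves the curves to qd = 1953 - 5P and qs = 3P - 481.
New equilibrium: 1953 - 5P = 3P - 481 ⇒ 2434 = 8P ⇒ P = 304.25, q = 431.75.
Δq = 431.75 − 366 = +65.75.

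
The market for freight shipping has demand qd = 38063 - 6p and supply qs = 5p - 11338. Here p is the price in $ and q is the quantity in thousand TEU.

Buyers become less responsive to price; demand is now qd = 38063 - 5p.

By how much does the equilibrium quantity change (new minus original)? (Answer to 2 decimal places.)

Before the shock: 38063 - 6p = 5p - 11338 ⇒ 49401 = 11p ⇒ p = 4491, q = 11117.
With the change applied: demand qd = 38063 - 5p, supply qs = 5p - 11338.
Setting them equal: 38063 - 5p = 5p - 11338 → 49401 = 10p, so p = 4940.1 and q = 13362.5.
Δq = 13362.5 − 11117 = +2245.50.

+2245.50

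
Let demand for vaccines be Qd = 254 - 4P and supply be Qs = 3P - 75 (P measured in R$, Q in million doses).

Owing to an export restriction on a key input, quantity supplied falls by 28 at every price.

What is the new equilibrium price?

Before the shock: 254 - 4P = 3P - 75 ⇒ 329 = 7P ⇒ P = 47, Q = 66.
With the change applied: demand Qd = 254 - 4P, supply Qs = 3P - 103.
Equate the new curves: 254 - 4P = 3P - 103, giving 357 = 7P, P = 51, Q = 50.

51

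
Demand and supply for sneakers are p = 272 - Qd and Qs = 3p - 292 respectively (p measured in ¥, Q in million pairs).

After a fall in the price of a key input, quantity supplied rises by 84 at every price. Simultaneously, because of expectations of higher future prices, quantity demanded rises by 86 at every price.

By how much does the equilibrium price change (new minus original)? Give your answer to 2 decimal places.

Solve the original market: 272 - p = 3p - 292, hence p = 141 and Q = 131.
The new curves are Qd = 358 - p (demand) and Qs = 3p - 208 (supply).
Clearing the new market: 358 - p = 3p - 208, so p = 141.5 and Q = 216.5.
Δp = 141.5 − 141 = +0.50.

+0.50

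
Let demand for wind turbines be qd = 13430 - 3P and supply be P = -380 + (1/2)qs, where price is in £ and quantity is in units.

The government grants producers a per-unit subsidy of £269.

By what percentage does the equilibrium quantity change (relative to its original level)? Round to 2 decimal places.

Before the shock: 13430 - 3P = 2P + 760 ⇒ 12670 = 5P ⇒ P = 2534, q = 5828.
Since sellers receive the price plus the subsidy, the effective supply curve becomes qs = 2P + 1298.
Clearing the new market: 13430 - 3P = 2P + 1298, so P = 2426.4 and q = 6150.8.
%Δq = (6150.8 − 5828) / 5828 × 100 = +5.54%.

+5.54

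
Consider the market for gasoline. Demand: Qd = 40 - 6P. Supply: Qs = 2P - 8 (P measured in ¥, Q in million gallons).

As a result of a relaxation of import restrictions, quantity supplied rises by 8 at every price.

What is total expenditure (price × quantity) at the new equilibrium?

50

Original equilibrium: 40 - 6P = 2P - 8 gives 48 = 8P, so P = 6 and Q = 4.
The shock moves the curves to Qd = 40 - 6P and Qs = 2P.
Clearing the new market: 40 - 6P = 2P, so P = 5 and Q = 10.
New expenditure = 5 × 10 = 50.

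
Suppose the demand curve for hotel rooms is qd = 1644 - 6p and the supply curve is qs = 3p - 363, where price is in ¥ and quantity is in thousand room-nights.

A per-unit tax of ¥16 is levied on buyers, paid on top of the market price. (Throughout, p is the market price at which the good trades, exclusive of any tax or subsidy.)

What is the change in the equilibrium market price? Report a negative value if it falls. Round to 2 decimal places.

Original equilibrium: 1644 - 6p = 3p - 363 gives 2007 = 9p, so p = 223 and q = 306.
Since buyers pay the price plus the tax, the effective demand curve becomes qd = 1548 - 6p.
Clearing the new market: 1548 - 6p = 3p - 363, so p = 637/3 ≈ 212.3333 and q = 274.
Δp = 212.3333 − 223 = -10.67.

-10.67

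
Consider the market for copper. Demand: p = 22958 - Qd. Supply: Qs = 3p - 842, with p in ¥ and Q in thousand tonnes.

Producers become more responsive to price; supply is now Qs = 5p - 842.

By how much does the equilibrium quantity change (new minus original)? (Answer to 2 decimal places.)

+1983.33

Before the shock: 22958 - p = 3p - 842 ⇒ 23800 = 4p ⇒ p = 5950, Q = 17008.
After the shift, demand is Qd = 22958 - p and supply is Qs = 5p - 842.
Clearing the new market: 22958 - p = 5p - 842, so p = 11900/3 ≈ 3966.6667 and Q = 56974/3 ≈ 18991.3333.
ΔQ = 18991.3333 − 17008 = +1983.33.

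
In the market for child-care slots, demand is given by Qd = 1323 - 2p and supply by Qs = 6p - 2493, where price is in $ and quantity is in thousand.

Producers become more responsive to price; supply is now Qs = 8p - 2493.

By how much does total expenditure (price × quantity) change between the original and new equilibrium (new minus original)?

Before the shock: 1323 - 2p = 6p - 2493 ⇒ 3816 = 8p ⇒ p = 477, Q = 369.
After the shift, demand is Qd = 1323 - 2p and supply is Qs = 8p - 2493.
Setting them equal: 1323 - 2p = 8p - 2493 → 3816 = 10p, so p = 381.6 and Q = 559.8.
Expenditure moves from 477×369 = 176013 to 381.6×559.8 = 213619.68; change = +37606.68.

+37606.68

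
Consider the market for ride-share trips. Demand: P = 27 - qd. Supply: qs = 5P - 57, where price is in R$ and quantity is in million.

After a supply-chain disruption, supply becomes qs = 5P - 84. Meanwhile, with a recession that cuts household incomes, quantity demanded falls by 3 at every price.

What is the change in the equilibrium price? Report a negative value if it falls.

Initially, 27 - P = 5P - 57, so 84 = 6P and P = 14, q = 13.
The new curves are qd = 24 - P (demand) and qs = 5P - 84 (supply).
Setting them equal: 24 - P = 5P - 84 → 108 = 6P, so P = 18 and q = 6.
ΔP = 18 − 14 = +4.

+4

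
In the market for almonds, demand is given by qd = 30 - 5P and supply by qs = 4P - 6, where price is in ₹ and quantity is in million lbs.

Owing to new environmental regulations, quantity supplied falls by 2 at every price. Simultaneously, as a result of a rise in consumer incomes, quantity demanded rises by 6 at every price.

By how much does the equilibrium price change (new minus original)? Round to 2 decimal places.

Before the shock: 30 - 5P = 4P - 6 ⇒ 36 = 9P ⇒ P = 4, q = 10.
With the change applied: demand qd = 36 - 5P, supply qs = 4P - 8.
Setting them equal: 36 - 5P = 4P - 8 → 44 = 9P, so P = 44/9 ≈ 4.8889 and q = 104/9 ≈ 11.5556.
ΔP = 4.8889 − 4 = +0.89.

+0.89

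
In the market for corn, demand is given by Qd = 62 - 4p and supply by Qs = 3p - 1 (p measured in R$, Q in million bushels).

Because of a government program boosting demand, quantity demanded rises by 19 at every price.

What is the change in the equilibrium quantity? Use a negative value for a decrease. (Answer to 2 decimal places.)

Original equilibrium: 62 - 4p = 3p - 1 gives 63 = 7p, so p = 9 and Q = 26.
After the shift, demand is Qd = 81 - 4p and supply is Qs = 3p - 1.
Equate the new curves: 81 - 4p = 3p - 1, giving 82 = 7p, p = 82/7 ≈ 11.7143, Q = 239/7 ≈ 34.1429.
ΔQ = 34.1429 − 26 = +8.14.

+8.14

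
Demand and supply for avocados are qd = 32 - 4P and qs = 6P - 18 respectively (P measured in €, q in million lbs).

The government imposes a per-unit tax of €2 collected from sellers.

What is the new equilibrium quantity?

Solve the original market: 32 - 4P = 6P - 18, hence P = 5 and q = 12.
Since sellers keep the price net of the tax, the effective supply curve becomes qs = 6P - 30.
New equilibrium: 32 - 4P = 6P - 30 ⇒ 62 = 10P ⇒ P = 6.2, q = 7.2.

7.2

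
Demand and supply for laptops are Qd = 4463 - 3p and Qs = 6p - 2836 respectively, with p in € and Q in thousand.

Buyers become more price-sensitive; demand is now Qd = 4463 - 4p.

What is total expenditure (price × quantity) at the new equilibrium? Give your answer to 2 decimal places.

1126527.66

Initially, 4463 - 3p = 6p - 2836, so 7299 = 9p and p = 811, Q = 2030.
After the shift, demand is Qd = 4463 - 4p and supply is Qs = 6p - 2836.
Setting them equal: 4463 - 4p = 6p - 2836 → 7299 = 10p, so p = 729.9 and Q = 1543.4.
New expenditure = 729.9 × 1543.4 = 1126527.66.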